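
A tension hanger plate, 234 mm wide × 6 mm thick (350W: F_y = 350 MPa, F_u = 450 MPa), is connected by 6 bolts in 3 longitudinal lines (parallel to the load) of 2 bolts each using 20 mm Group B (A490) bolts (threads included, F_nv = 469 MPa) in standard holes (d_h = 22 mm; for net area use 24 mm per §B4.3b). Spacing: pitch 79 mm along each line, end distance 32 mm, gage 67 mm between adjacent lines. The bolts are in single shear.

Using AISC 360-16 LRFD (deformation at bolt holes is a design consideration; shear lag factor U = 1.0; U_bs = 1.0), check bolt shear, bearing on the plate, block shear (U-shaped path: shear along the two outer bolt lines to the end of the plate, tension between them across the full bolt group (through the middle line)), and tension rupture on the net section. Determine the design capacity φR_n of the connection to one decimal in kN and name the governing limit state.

328.1 kN (net-section rupture governs)

Bolt shear: A_b = π(20)²/4 = 314.16 mm². φR_n = 0.75 × 469 × 314.16 × 6 × 1 = 663.0 kN.
Bearing (6 mm plate, F_u = 450 MPa): end bolts L_c = 32 − 22/2 = 21, R_n = min(1.2×21×6×450, 2.4×20×6×450) = 68.04 kN/bolt; interior L_c = 79 − 22 = 57, R_n = 129.6 kN/bolt. φR_n = 0.75 × (3×68.04 + 3×129.6) = 444.7 kN.
Block shear: shear path 2×[32+1×79] = 2×111 mm, A_gv = 1332, A_nv = 2×(111 − 1.5×24)×6 = 900 mm²; tension across gage: (134 − 2×24)×6 = 516 mm². R_n = min(0.6×450×900, 0.6×350×1332) + 1.0×450×516 = min(243, 279.72) + 232.2 = 475.2 kN. φR_n = 0.75 × 475.2 = 356.4 kN.
Tension rupture (net): A_n = (234 − 3×24)×6 = 972 mm² (U = 1.0, A_e = A_n). φR_n = 0.75 × 450 × 972 = 328.1 kN.
Governing: min(663.0, 444.7, 356.4, 328.1) = 328.1 kN → net-section rupture.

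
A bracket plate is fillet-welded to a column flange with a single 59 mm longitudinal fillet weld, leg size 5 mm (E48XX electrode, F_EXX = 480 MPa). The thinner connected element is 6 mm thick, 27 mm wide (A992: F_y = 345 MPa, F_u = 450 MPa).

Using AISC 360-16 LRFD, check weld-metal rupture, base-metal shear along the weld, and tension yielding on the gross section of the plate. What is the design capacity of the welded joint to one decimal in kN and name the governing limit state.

Weld metal: throat = 0.707×5 = 3.535 mm, L = 59 mm. φR_n = 0.75 × 0.6 × 480 × 3.535 × 59 = 45.1 kN.
Base metal shear (6 mm plate): yield φR_n = 1.0×0.6×345×6×59 = 73.3 kN; rupture φR_n = 0.75×0.6×450×6×59 = 71.7 kN; take 71.7 kN (rupture).
Tension yield (gross): A_g = 27×6 = 162 mm². φR_n = 0.90 × 345 × 162 = 50.3 kN.
Governing: min(45.1, 71.7, 50.3) = 45.1 kN → weld metal.

45.1 kN (weld metal governs)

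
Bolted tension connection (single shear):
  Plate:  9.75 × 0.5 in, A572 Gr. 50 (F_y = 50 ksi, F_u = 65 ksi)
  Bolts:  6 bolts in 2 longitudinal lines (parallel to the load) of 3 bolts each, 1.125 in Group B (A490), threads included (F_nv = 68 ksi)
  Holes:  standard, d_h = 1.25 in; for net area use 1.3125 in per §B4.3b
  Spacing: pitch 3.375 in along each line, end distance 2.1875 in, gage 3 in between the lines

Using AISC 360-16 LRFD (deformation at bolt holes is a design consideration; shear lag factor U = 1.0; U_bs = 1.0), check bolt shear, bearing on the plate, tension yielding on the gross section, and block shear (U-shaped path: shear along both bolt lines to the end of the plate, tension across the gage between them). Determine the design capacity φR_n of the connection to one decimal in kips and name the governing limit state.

Bolt shear: A_b = π(1.125)²/4 = 0.99402 in². φR_n = 0.75 × 68 × 0.99402 × 6 × 1 = 304.2 kips.
Bearing (0.5 in plate, F_u = 65 ksi): end bolts L_c = 2.1875 − 1.25/2 = 1.5625, R_n = min(1.2×1.5625×0.5×65, 2.4×1.125×0.5×65) = 60.938 kips/bolt; interior L_c = 3.375 − 1.25 = 2.125, R_n = 82.875 kips/bolt. φR_n = 0.75 × (2×60.938 + 4×82.875) = 340.0 kips.
Tension yield (gross): A_g = 9.75×0.5 = 4.875 in². φR_n = 0.90 × 50 × 4.875 = 219.4 kips.
Block shear: shear path 2×[2.1875+2×3.375] = 2×8.9375 in, A_gv = 8.9375, A_nv = 2×(8.9375 − 2.5×1.3125)×0.5 = 5.6563 in²; tension across gage: (3 − 1×1.3125)×0.5 = 0.84375 in². R_n = min(0.6×65×5.6563, 0.6×50×8.9375) + 1.0×65×0.84375 = min(220.6, 268.13) + 54.844 = 275.44 kips. φR_n = 0.75 × 275.44 = 206.6 kips.
Governing: min(304.2, 340.0, 219.4, 206.6) = 206.6 kips → block shear.

206.6 kips (block shear governs)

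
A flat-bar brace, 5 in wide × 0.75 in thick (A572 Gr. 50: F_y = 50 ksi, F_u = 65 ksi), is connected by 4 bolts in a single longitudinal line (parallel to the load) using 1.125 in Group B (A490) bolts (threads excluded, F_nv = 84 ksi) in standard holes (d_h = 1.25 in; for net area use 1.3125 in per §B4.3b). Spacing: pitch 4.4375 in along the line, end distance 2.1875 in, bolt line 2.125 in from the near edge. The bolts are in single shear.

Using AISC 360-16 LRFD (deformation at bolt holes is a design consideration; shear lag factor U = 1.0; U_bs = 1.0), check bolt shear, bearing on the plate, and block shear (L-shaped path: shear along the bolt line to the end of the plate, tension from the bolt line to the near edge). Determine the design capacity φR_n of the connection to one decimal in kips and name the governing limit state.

250.5 kips (bolt shear governs)

Bolt shear: A_b = π(1.125)²/4 = 0.99402 in². φR_n = 0.75 × 84 × 0.99402 × 4 × 1 = 250.5 kips.
Bearing (0.75 in plate, F_u = 65 ksi): end bolts L_c = 2.1875 − 1.25/2 = 1.5625, R_n = min(1.2×1.5625×0.75×65, 2.4×1.125×0.75×65) = 91.406 kips/bolt; interior L_c = 4.4375 − 1.25 = 3.1875, R_n = 131.63 kips/bolt. φR_n = 0.75 × (1×91.406 + 3×131.63) = 364.7 kips.
Block shear: shear path 1×[2.1875+3×4.4375] = 1×15.5 in, A_gv = 11.625, A_nv = 1×(15.5 − 3.5×1.3125)×0.75 = 8.1797 in²; tension to near edge: (2.125 − 0.5×1.3125)×0.75 = 1.1016 in². R_n = min(0.6×65×8.1797, 0.6×50×11.625) + 1.0×65×1.1016 = min(319.01, 348.75) + 71.604 = 390.61 kips. φR_n = 0.75 × 390.61 = 293.0 kips.
Governing: min(250.5, 364.7, 293.0) = 250.5 kips → bolt shear.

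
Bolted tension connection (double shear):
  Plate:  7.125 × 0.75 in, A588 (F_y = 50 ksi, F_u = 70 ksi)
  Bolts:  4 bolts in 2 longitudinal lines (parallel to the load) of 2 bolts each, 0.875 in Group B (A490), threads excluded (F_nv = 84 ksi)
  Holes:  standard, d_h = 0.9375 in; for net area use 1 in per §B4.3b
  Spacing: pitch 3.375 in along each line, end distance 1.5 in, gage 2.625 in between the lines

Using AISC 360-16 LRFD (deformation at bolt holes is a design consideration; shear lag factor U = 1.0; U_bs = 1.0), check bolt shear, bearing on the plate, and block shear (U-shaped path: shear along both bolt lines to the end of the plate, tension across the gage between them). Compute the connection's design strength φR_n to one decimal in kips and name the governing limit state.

Bolt shear: A_b = π(0.875)²/4 = 0.60132 in². φR_n = 0.75 × 84 × 0.60132 × 4 × 2 = 303.1 kips.
Bearing (0.75 in plate, F_u = 70 ksi): end bolts L_c = 1.5 − 0.9375/2 = 1.03125, R_n = min(1.2×1.03125×0.75×70, 2.4×0.875×0.75×70) = 64.969 kips/bolt; interior L_c = 3.375 − 0.9375 = 2.4375, R_n = 110.25 kips/bolt. φR_n = 0.75 × (2×64.969 + 2×110.25) = 262.8 kips.
Block shear: shear path 2×[1.5+1×3.375] = 2×4.875 in, A_gv = 7.3125, A_nv = 2×(4.875 − 1.5×1)×0.75 = 5.0625 in²; tension across gage: (2.625 − 1×1)×0.75 = 1.2188 in². R_n = min(0.6×70×5.0625, 0.6×50×7.3125) + 1.0×70×1.2188 = min(212.63, 219.38) + 85.316 = 297.95 kips. φR_n = 0.75 × 297.95 = 223.5 kips.
Governing: min(303.1, 262.8, 223.5) = 223.5 kips → block shear.

223.5 kips (block shear governs)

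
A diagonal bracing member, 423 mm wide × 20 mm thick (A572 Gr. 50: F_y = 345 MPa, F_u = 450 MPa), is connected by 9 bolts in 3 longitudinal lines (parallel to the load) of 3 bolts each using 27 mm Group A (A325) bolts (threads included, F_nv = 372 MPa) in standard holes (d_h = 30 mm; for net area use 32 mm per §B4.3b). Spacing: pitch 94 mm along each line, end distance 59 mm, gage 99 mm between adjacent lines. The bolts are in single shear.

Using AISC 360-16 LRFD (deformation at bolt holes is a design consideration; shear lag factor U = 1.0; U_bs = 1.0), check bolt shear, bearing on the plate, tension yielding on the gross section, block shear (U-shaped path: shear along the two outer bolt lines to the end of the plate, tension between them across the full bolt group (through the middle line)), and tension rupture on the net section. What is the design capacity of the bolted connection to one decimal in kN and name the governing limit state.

Bolt shear: A_b = π(27)²/4 = 572.56 mm². φR_n = 0.75 × 372 × 572.56 × 9 × 1 = 1437.7 kN.
Bearing (20 mm plate, F_u = 450 MPa): end bolts L_c = 59 − 30/2 = 44, R_n = min(1.2×44×20×450, 2.4×27×20×450) = 475.2 kN/bolt; interior L_c = 94 − 30 = 64, R_n = 583.2 kN/bolt. φR_n = 0.75 × (3×475.2 + 6×583.2) = 3693.6 kN.
Tension yield (gross): A_g = 423×20 = 8460 mm². φR_n = 0.90 × 345 × 8460 = 2626.8 kN.
Block shear: shear path 2×[59+2×94] = 2×247 mm, A_gv = 9880, A_nv = 2×(247 − 2.5×32)×20 = 6680 mm²; tension across gage: (198 − 2×32)×20 = 2680 mm². R_n = min(0.6×450×6680, 0.6×345×9880) + 1.0×450×2680 = min(1803.6, 2045.2) + 1206 = 3009.6 kN. φR_n = 0.75 × 3009.6 = 2257.2 kN.
Tension rupture (net): A_n = (423 − 3×32)×20 = 6540 mm² (U = 1.0, A_e = A_n). φR_n = 0.75 × 450 × 6540 = 2207.3 kN.
Governing: min(1437.7, 3693.6, 2626.8, 2257.2, 2207.3) = 1437.7 kN → bolt shear.

1437.7 kN (bolt shear governs)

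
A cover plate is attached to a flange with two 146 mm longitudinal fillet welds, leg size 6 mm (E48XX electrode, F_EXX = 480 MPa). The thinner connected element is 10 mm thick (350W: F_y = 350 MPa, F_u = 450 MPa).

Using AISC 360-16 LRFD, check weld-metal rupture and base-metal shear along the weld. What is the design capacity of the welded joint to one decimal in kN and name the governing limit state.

Weld metal: throat = 0.707×6 = 4.242 mm, L = 2×146 = 292 mm. φR_n = 0.75 × 0.6 × 480 × 4.242 × 292 = 267.6 kN.
Base metal shear (10 mm plate): yield φR_n = 1.0×0.6×350×10×292 = 613.2 kN; rupture φR_n = 0.75×0.6×450×10×292 = 591.3 kN; take 591.3 kN (rupture).
Governing: min(267.6, 591.3) = 267.6 kN → weld metal.

267.6 kN (weld metal governs)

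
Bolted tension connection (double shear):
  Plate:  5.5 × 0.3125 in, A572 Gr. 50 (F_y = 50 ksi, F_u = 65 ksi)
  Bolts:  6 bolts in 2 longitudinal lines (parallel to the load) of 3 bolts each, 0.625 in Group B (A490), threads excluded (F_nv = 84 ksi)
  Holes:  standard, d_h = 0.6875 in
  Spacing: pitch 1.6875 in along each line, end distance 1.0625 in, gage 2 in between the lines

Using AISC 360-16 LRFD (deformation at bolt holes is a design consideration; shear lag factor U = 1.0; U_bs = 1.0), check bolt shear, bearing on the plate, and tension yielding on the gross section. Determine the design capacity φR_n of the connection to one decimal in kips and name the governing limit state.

Bolt shear: A_b = π(0.625)²/4 = 0.3068 in². φR_n = 0.75 × 84 × 0.3068 × 6 × 2 = 231.9 kips.
Bearing (0.3125 in plate, F_u = 65 ksi): end bolts L_c = 1.0625 − 0.6875/2 = 0.71875, R_n = min(1.2×0.71875×0.3125×65, 2.4×0.625×0.3125×65) = 17.52 kips/bolt; interior L_c = 1.6875 − 0.6875 = 1, R_n = 24.375 kips/bolt. φR_n = 0.75 × (2×17.52 + 4×24.375) = 99.4 kips.
Tension yield (gross): A_g = 5.5×0.3125 = 1.7188 in². φR_n = 0.90 × 50 × 1.7188 = 77.3 kips.
Governing: min(231.9, 99.4, 77.3) = 77.3 kips → gross-section yield.

77.3 kips (gross-section yield governs)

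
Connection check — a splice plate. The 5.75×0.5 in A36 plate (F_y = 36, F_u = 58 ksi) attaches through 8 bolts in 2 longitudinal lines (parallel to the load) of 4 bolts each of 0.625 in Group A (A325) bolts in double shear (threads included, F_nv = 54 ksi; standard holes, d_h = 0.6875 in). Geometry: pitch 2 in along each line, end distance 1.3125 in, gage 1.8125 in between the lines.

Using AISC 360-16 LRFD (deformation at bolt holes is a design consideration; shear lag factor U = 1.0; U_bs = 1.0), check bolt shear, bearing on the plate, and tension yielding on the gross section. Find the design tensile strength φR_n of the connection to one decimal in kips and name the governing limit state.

93.2 kips (gross-section yield governs)

Bolt shear: A_b = π(0.625)²/4 = 0.3068 in². φR_n = 0.75 × 54 × 0.3068 × 8 × 2 = 198.8 kips.
Bearing (0.5 in plate, F_u = 58 ksi): end bolts L_c = 1.3125 − 0.6875/2 = 0.96875, R_n = min(1.2×0.96875×0.5×58, 2.4×0.625×0.5×58) = 33.713 kips/bolt; interior L_c = 2 − 0.6875 = 1.3125, R_n = 43.5 kips/bolt. φR_n = 0.75 × (2×33.713 + 6×43.5) = 246.3 kips.
Tension yield (gross): A_g = 5.75×0.5 = 2.875 in². φR_n = 0.90 × 36 × 2.875 = 93.2 kips.
Governing: min(198.8, 246.3, 93.2) = 93.2 kips → gross-section yield.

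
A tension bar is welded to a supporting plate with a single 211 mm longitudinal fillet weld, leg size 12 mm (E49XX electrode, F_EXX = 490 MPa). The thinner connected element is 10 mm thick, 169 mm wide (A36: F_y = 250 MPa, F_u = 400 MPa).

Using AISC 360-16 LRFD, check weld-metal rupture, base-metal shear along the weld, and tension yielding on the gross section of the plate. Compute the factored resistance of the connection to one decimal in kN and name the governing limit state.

Weld metal: throat = 0.707×12 = 8.484 mm, L = 211 mm. φR_n = 0.75 × 0.6 × 490 × 8.484 × 211 = 394.7 kN.
Base metal shear (10 mm plate): yield φR_n = 1.0×0.6×250×10×211 = 316.5 kN; rupture φR_n = 0.75×0.6×400×10×211 = 379.8 kN; take 316.5 kN (yield).
Tension yield (gross): A_g = 169×10 = 1690 mm². φR_n = 0.90 × 250 × 1690 = 380.3 kN.
Governing: min(394.7, 316.5, 380.3) = 316.5 kN → base-metal shear.

316.5 kN (base-metal shear governs)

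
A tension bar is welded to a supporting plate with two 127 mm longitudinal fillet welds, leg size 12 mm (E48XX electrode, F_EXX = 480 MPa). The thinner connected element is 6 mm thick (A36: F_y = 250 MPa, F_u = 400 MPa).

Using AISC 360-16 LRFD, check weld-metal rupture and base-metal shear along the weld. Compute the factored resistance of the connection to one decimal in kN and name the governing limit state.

228.6 kN (base-metal shear governs)

Weld metal: throat = 0.707×12 = 8.484 mm, L = 2×127 = 254 mm. φR_n = 0.75 × 0.6 × 480 × 8.484 × 254 = 465.5 kN.
Base metal shear (6 mm plate): yield φR_n = 1.0×0.6×250×6×254 = 228.6 kN; rupture φR_n = 0.75×0.6×400×6×254 = 274.3 kN; take 228.6 kN (yield).
Governing: min(465.5, 228.6) = 228.6 kN → base-metal shear.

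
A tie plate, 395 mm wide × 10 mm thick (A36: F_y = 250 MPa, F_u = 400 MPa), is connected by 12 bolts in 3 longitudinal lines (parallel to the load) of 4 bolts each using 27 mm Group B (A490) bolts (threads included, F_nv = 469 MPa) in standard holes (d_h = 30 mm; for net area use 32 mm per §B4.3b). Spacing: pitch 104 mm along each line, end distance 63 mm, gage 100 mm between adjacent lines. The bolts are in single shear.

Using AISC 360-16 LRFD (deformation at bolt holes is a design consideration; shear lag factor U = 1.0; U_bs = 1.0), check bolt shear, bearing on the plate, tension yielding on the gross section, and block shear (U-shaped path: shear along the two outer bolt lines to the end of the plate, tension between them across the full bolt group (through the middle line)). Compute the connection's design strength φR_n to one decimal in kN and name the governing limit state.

Bolt shear: A_b = π(27)²/4 = 572.56 mm². φR_n = 0.75 × 469 × 572.56 × 12 × 1 = 2416.8 kN.
Bearing (10 mm plate, F_u = 400 MPa): end bolts L_c = 63 − 30/2 = 48, R_n = min(1.2×48×10×400, 2.4×27×10×400) = 230.4 kN/bolt; interior L_c = 104 − 30 = 74, R_n = 259.2 kN/bolt. φR_n = 0.75 × (3×230.4 + 9×259.2) = 2268.0 kN.
Tension yield (gross): A_g = 395×10 = 3950 mm². φR_n = 0.90 × 250 × 3950 = 888.8 kN.
Block shear: shear path 2×[63+3×104] = 2×375 mm, A_gv = 7500, A_nv = 2×(375 − 3.5×32)×10 = 5260 mm²; tension across gage: (200 − 2×32)×10 = 1360 mm². R_n = min(0.6×400×5260, 0.6×250×7500) + 1.0×400×1360 = min(1262.4, 1125) + 544 = 1669 kN. φR_n = 0.75 × 1669 = 1251.8 kN.
Governing: min(2416.8, 2268.0, 888.8, 1251.8) = 888.8 kN → gross-section yield.

888.8 kN (gross-section yield governs)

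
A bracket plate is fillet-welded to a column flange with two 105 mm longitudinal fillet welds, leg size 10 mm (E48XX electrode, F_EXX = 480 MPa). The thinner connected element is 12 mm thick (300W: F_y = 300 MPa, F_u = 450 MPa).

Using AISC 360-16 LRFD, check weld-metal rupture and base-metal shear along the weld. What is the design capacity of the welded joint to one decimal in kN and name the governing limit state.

Weld metal: throat = 0.707×10 = 7.07 mm, L = 2×105 = 210 mm. φR_n = 0.75 × 0.6 × 480 × 7.07 × 210 = 320.7 kN.
Base metal shear (12 mm plate): yield φR_n = 1.0×0.6×300×12×210 = 453.6 kN; rupture φR_n = 0.75×0.6×450×12×210 = 510.3 kN; take 453.6 kN (yield).
Governing: min(320.7, 453.6) = 320.7 kN → weld metal.

320.7 kN (weld metal governs)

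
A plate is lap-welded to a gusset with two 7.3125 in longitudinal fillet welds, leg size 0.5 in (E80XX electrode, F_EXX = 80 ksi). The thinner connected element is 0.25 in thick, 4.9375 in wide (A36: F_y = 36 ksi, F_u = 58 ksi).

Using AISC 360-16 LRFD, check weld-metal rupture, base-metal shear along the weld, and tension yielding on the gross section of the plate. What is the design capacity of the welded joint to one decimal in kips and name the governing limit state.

Weld metal: throat = 0.707×0.5 = 0.3535 in, L = 2×7.3125 = 14.625 in. φR_n = 0.75 × 0.6 × 80 × 0.3535 × 14.625 = 186.1 kips.
Base metal shear (0.25 in plate): yield φR_n = 1.0×0.6×36×0.25×14.625 = 79.0 kips; rupture φR_n = 0.75×0.6×58×0.25×14.625 = 95.4 kips; take 79.0 kips (yield).
Tension yield (gross): A_g = 4.9375×0.25 = 1.2344 in². φR_n = 0.90 × 36 × 1.2344 = 40.0 kips.
Governing: min(186.1, 79.0, 40.0) = 40.0 kips → gross-section yield.

40.0 kips (gross-section yield governs)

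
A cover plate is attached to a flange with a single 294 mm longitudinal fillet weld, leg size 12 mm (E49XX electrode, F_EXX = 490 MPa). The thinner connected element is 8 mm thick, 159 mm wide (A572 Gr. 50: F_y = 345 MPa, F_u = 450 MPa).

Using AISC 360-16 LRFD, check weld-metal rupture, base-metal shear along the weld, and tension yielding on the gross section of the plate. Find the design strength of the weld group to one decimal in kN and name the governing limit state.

395.0 kN (gross-section yield governs)

Weld metal: throat = 0.707×12 = 8.484 mm, L = 294 mm. φR_n = 0.75 × 0.6 × 490 × 8.484 × 294 = 550.0 kN.
Base metal shear (8 mm plate): yield φR_n = 1.0×0.6×345×8×294 = 486.9 kN; rupture φR_n = 0.75×0.6×450×8×294 = 476.3 kN; take 476.3 kN (rupture).
Tension yield (gross): A_g = 159×8 = 1272 mm². φR_n = 0.90 × 345 × 1272 = 395.0 kN.
Governing: min(550.0, 476.3, 395.0) = 395.0 kN → gross-section yield.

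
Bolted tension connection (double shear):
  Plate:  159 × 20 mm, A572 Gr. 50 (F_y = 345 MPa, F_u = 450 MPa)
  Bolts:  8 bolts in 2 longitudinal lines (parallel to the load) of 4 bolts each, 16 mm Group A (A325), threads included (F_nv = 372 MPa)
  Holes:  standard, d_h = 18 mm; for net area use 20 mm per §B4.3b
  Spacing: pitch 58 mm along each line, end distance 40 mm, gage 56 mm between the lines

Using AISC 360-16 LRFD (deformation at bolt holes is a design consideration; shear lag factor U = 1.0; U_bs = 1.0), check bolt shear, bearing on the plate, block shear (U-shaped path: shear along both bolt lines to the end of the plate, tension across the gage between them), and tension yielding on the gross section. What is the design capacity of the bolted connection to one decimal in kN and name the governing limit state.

897.5 kN (bolt shear governs)

Bolt shear: A_b = π(16)²/4 = 201.06 mm². φR_n = 0.75 × 372 × 201.06 × 8 × 2 = 897.5 kN.
Bearing (20 mm plate, F_u = 450 MPa): end bolts L_c = 40 − 18/2 = 31, R_n = min(1.2×31×20×450, 2.4×16×20×450) = 334.8 kN/bolt; interior L_c = 58 − 18 = 40, R_n = 345.6 kN/bolt. φR_n = 0.75 × (2×334.8 + 6×345.6) = 2057.4 kN.
Block shear: shear path 2×[40+3×58] = 2×214 mm, A_gv = 8560, A_nv = 2×(214 − 3.5×20)×20 = 5760 mm²; tension across gage: (56 − 1×20)×20 = 720 mm². R_n = min(0.6×450×5760, 0.6×345×8560) + 1.0×450×720 = min(1555.2, 1771.9) + 324 = 1879.2 kN. φR_n = 0.75 × 1879.2 = 1409.4 kN.
Tension yield (gross): A_g = 159×20 = 3180 mm². φR_n = 0.90 × 345 × 3180 = 987.4 kN.
Governing: min(897.5, 2057.4, 1409.4, 987.4) = 897.5 kN → bolt shear.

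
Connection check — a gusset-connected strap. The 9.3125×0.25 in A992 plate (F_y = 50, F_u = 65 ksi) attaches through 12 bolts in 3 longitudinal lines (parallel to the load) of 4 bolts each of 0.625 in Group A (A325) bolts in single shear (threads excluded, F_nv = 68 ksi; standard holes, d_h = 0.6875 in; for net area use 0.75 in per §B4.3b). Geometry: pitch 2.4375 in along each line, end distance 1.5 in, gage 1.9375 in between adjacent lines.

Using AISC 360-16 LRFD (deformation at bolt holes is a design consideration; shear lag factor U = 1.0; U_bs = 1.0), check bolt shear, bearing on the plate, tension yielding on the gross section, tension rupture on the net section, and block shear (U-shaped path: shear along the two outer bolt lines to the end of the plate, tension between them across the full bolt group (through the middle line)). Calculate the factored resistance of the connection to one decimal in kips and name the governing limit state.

Bolt shear: A_b = π(0.625)²/4 = 0.3068 in². φR_n = 0.75 × 68 × 0.3068 × 12 × 1 = 187.8 kips.
Bearing (0.25 in plate, F_u = 65 ksi): end bolts L_c = 1.5 − 0.6875/2 = 1.15625, R_n = min(1.2×1.15625×0.25×65, 2.4×0.625×0.25×65) = 22.547 kips/bolt; interior L_c = 2.4375 − 0.6875 = 1.75, R_n = 24.375 kips/bolt. φR_n = 0.75 × (3×22.547 + 9×24.375) = 215.3 kips.
Tension yield (gross): A_g = 9.3125×0.25 = 2.3281 in². φR_n = 0.90 × 50 × 2.3281 = 104.8 kips.
Tension rupture (net): A_n = (9.3125 − 3×0.75)×0.25 = 1.7656 in² (U = 1.0, A_e = A_n). φR_n = 0.75 × 65 × 1.7656 = 86.1 kips.
Block shear: shear path 2×[1.5+3×2.4375] = 2×8.8125 in, A_gv = 4.4063, A_nv = 2×(8.8125 − 3.5×0.75)×0.25 = 3.0938 in²; tension across gage: (3.875 − 2×0.75)×0.25 = 0.59375 in². R_n = min(0.6×65×3.0938, 0.6×50×4.4063) + 1.0×65×0.59375 = min(120.66, 132.19) + 38.594 = 159.25 kips. φR_n = 0.75 × 159.25 = 119.4 kips.
Governing: min(187.8, 215.3, 104.8, 86.1, 119.4) = 86.1 kips → net-section rupture.

86.1 kips (net-section rupture governs)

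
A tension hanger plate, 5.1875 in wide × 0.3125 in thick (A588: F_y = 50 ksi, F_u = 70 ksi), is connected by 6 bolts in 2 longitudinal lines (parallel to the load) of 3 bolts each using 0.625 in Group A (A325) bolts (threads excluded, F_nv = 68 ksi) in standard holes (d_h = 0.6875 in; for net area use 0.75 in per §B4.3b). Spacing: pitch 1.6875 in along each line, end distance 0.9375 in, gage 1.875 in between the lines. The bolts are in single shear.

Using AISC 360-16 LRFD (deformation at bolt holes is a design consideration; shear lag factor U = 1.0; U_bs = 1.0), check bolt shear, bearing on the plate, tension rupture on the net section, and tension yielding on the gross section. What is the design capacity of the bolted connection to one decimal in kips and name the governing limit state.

Bolt shear: A_b = π(0.625)²/4 = 0.3068 in². φR_n = 0.75 × 68 × 0.3068 × 6 × 1 = 93.9 kips.
Bearing (0.3125 in plate, F_u = 70 ksi): end bolts L_c = 0.9375 − 0.6875/2 = 0.59375, R_n = min(1.2×0.59375×0.3125×70, 2.4×0.625×0.3125×70) = 15.586 kips/bolt; interior L_c = 1.6875 − 0.6875 = 1, R_n = 26.25 kips/bolt. φR_n = 0.75 × (2×15.586 + 4×26.25) = 102.1 kips.
Tension rupture (net): A_n = (5.1875 − 2×0.75)×0.3125 = 1.1523 in² (U = 1.0, A_e = A_n). φR_n = 0.75 × 70 × 1.1523 = 60.5 kips.
Tension yield (gross): A_g = 5.1875×0.3125 = 1.6211 in². φR_n = 0.90 × 50 × 1.6211 = 72.9 kips.
Governing: min(93.9, 102.1, 60.5, 72.9) = 60.5 kips → net-section rupture.

60.5 kips (net-section rupture governs)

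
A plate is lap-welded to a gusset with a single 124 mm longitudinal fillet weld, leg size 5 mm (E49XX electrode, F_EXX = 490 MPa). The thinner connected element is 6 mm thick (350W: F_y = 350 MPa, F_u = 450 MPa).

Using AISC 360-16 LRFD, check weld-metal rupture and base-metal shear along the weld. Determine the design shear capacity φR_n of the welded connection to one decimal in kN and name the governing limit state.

96.7 kN (weld metal governs)

Weld metal: throat = 0.707×5 = 3.535 mm, L = 124 mm. φR_n = 0.75 × 0.6 × 490 × 3.535 × 124 = 96.7 kN.
Base metal shear (6 mm plate): yield φR_n = 1.0×0.6×350×6×124 = 156.2 kN; rupture φR_n = 0.75×0.6×450×6×124 = 150.7 kN; take 150.7 kN (rupture).
Governing: min(96.7, 150.7) = 96.7 kN → weld metal.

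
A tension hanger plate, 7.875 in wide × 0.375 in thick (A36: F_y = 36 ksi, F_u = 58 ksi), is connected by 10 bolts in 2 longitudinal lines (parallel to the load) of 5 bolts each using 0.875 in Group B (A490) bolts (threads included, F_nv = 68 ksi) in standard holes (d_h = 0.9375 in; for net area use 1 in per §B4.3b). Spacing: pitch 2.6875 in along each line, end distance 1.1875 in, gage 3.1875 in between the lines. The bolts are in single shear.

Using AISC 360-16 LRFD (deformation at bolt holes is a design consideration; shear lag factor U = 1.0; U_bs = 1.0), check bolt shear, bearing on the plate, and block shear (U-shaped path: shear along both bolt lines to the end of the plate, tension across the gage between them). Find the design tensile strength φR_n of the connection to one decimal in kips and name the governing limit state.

180.7 kips (block shear governs)

Bolt shear: A_b = π(0.875)²/4 = 0.60132 in². φR_n = 0.75 × 68 × 0.60132 × 10 × 1 = 306.7 kips.
Bearing (0.375 in plate, F_u = 58 ksi): end bolts L_c = 1.1875 − 0.9375/2 = 0.71875, R_n = min(1.2×0.71875×0.375×58, 2.4×0.875×0.375×58) = 18.759 kips/bolt; interior L_c = 2.6875 − 0.9375 = 1.75, R_n = 45.675 kips/bolt. φR_n = 0.75 × (2×18.759 + 8×45.675) = 302.2 kips.
Block shear: shear path 2×[1.1875+4×2.6875] = 2×11.9375 in, A_gv = 8.9531, A_nv = 2×(11.9375 − 4.5×1)×0.375 = 5.5781 in²; tension across gage: (3.1875 − 1×1)×0.375 = 0.82031 in². R_n = min(0.6×58×5.5781, 0.6×36×8.9531) + 1.0×58×0.82031 = min(194.12, 193.39) + 47.578 = 240.97 kips. φR_n = 0.75 × 240.97 = 180.7 kips.
Governing: min(306.7, 302.2, 180.7) = 180.7 kips → block shear.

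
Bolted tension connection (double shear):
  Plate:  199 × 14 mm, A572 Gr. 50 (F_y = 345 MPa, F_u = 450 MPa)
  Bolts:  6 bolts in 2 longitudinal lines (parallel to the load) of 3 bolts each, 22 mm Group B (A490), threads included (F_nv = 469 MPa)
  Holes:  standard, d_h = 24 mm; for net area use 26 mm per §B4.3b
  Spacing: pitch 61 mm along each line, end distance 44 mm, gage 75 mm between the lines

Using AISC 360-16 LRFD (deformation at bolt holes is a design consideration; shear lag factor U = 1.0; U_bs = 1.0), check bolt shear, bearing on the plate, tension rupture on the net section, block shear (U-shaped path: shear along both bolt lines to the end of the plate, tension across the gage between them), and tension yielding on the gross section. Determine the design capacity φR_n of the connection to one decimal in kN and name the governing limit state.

694.6 kN (net-section rupture governs)

Bolt shear: A_b = π(22)²/4 = 380.13 mm². φR_n = 0.75 × 469 × 380.13 × 6 × 2 = 1604.5 kN.
Bearing (14 mm plate, F_u = 450 MPa): end bolts L_c = 44 − 24/2 = 32, R_n = min(1.2×32×14×450, 2.4×22×14×450) = 241.92 kN/bolt; interior L_c = 61 − 24 = 37, R_n = 279.72 kN/bolt. φR_n = 0.75 × (2×241.92 + 4×279.72) = 1202.0 kN.
Tension rupture (net): A_n = (199 − 2×26)×14 = 2058 mm² (U = 1.0, A_e = A_n). φR_n = 0.75 × 450 × 2058 = 694.6 kN.
Block shear: shear path 2×[44+2×61] = 2×166 mm, A_gv = 4648, A_nv = 2×(166 − 2.5×26)×14 = 2828 mm²; tension across gage: (75 − 1×26)×14 = 686 mm². R_n = min(0.6×450×2828, 0.6×345×4648) + 1.0×450×686 = min(763.56, 962.14) + 308.7 = 1072.3 kN. φR_n = 0.75 × 1072.3 = 804.2 kN.
Tension yield (gross): A_g = 199×14 = 2786 mm². φR_n = 0.90 × 345 × 2786 = 865.1 kN.
Governing: min(1604.5, 1202.0, 694.6, 804.2, 865.1) = 694.6 kN → net-section rupture.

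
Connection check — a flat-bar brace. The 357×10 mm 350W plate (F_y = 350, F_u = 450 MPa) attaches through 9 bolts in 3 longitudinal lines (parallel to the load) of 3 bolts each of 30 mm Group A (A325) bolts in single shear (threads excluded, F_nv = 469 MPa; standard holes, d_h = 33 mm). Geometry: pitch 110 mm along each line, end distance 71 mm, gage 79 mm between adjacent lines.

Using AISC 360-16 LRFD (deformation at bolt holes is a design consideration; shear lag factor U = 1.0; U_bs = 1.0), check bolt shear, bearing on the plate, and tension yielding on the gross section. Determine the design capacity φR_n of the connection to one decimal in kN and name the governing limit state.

1124.6 kN (gross-section yield governs)

Bolt shear: A_b = π(30)²/4 = 706.86 mm². φR_n = 0.75 × 469 × 706.86 × 9 × 1 = 2237.7 kN.
Bearing (10 mm plate, F_u = 450 MPa): end bolts L_c = 71 − 33/2 = 54.5, R_n = min(1.2×54.5×10×450, 2.4×30×10×450) = 294.3 kN/bolt; interior L_c = 110 − 33 = 77, R_n = 324 kN/bolt. φR_n = 0.75 × (3×294.3 + 6×324) = 2120.2 kN.
Tension yield (gross): A_g = 357×10 = 3570 mm². φR_n = 0.90 × 350 × 3570 = 1124.6 kN.
Governing: min(2237.7, 2120.2, 1124.6) = 1124.6 kN → gross-section yield.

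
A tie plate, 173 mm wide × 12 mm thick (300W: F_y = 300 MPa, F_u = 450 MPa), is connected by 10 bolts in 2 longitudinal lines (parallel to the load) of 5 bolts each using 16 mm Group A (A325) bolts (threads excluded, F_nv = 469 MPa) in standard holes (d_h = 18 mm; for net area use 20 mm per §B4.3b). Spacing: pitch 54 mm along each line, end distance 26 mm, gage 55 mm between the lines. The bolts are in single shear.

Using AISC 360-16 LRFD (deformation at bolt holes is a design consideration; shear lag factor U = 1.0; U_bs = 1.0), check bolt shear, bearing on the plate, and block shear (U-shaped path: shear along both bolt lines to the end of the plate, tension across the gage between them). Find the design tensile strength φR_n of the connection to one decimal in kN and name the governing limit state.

707.2 kN (bolt shear governs)

Bolt shear: A_b = π(16)²/4 = 201.06 mm². φR_n = 0.75 × 469 × 201.06 × 10 × 1 = 707.2 kN.
Bearing (12 mm plate, F_u = 450 MPa): end bolts L_c = 26 − 18/2 = 17, R_n = min(1.2×17×12×450, 2.4×16×12×450) = 110.16 kN/bolt; interior L_c = 54 − 18 = 36, R_n = 207.36 kN/bolt. φR_n = 0.75 × (2×110.16 + 8×207.36) = 1409.4 kN.
Block shear: shear path 2×[26+4×54] = 2×242 mm, A_gv = 5808, A_nv = 2×(242 − 4.5×20)×12 = 3648 mm²; tension across gage: (55 − 1×20)×12 = 420 mm². R_n = min(0.6×450×3648, 0.6×300×5808) + 1.0×450×420 = min(984.96, 1045.4) + 189 = 1174 kN. φR_n = 0.75 × 1174 = 880.5 kN.
Governing: min(707.2, 1409.4, 880.5) = 707.2 kN → bolt shear.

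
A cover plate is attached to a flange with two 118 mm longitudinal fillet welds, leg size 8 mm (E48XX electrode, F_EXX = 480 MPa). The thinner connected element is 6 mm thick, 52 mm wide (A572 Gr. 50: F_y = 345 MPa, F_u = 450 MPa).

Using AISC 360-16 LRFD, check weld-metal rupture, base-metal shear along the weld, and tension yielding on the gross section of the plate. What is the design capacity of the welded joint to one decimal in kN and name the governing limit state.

96.9 kN (gross-section yield governs)

Weld metal: throat = 0.707×8 = 5.656 mm, L = 2×118 = 236 mm. φR_n = 0.75 × 0.6 × 480 × 5.656 × 236 = 288.3 kN.
Base metal shear (6 mm plate): yield φR_n = 1.0×0.6×345×6×236 = 293.1 kN; rupture φR_n = 0.75×0.6×450×6×236 = 286.7 kN; take 286.7 kN (rupture).
Tension yield (gross): A_g = 52×6 = 312 mm². φR_n = 0.90 × 345 × 312 = 96.9 kN.
Governing: min(288.3, 286.7, 96.9) = 96.9 kN → gross-section yield.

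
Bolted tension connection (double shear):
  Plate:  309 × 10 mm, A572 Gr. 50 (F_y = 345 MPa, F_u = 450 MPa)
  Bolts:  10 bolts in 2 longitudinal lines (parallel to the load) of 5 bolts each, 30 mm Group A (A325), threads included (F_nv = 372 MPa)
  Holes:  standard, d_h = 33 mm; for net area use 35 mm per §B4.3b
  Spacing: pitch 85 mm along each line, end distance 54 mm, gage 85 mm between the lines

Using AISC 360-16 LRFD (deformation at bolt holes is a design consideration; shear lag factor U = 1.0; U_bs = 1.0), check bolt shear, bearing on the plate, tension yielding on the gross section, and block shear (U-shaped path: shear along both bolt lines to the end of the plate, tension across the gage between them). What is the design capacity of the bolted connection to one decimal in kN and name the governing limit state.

Bolt shear: A_b = π(30)²/4 = 706.86 mm². φR_n = 0.75 × 372 × 706.86 × 10 × 2 = 3944.3 kN.
Bearing (10 mm plate, F_u = 450 MPa): end bolts L_c = 54 − 33/2 = 37.5, R_n = min(1.2×37.5×10×450, 2.4×30×10×450) = 202.5 kN/bolt; interior L_c = 85 − 33 = 52, R_n = 280.8 kN/bolt. φR_n = 0.75 × (2×202.5 + 8×280.8) = 1988.6 kN.
Tension yield (gross): A_g = 309×10 = 3090 mm². φR_n = 0.90 × 345 × 3090 = 959.4 kN.
Block shear: shear path 2×[54+4×85] = 2×394 mm, A_gv = 7880, A_nv = 2×(394 − 4.5×35)×10 = 4730 mm²; tension across gage: (85 − 1×35)×10 = 500 mm². R_n = min(0.6×450×4730, 0.6×345×7880) + 1.0×450×500 = min(1277.1, 1631.2) + 225 = 1502.1 kN. φR_n = 0.75 × 1502.1 = 1126.6 kN.
Governing: min(3944.3, 1988.6, 959.4, 1126.6) = 959.4 kN → gross-section yield.

959.4 kN (gross-section yield governs)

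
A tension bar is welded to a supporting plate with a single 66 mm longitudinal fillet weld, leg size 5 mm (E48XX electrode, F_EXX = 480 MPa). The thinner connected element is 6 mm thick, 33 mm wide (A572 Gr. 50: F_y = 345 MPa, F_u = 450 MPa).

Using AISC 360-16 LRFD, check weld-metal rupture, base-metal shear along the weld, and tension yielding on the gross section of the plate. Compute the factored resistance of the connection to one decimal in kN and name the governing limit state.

Weld metal: throat = 0.707×5 = 3.535 mm, L = 66 mm. φR_n = 0.75 × 0.6 × 480 × 3.535 × 66 = 50.4 kN.
Base metal shear (6 mm plate): yield φR_n = 1.0×0.6×345×6×66 = 82.0 kN; rupture φR_n = 0.75×0.6×450×6×66 = 80.2 kN; take 80.2 kN (rupture).
Tension yield (gross): A_g = 33×6 = 198 mm². φR_n = 0.90 × 345 × 198 = 61.5 kN.
Governing: min(50.4, 80.2, 61.5) = 50.4 kN → weld metal.

50.4 kN (weld metal governs)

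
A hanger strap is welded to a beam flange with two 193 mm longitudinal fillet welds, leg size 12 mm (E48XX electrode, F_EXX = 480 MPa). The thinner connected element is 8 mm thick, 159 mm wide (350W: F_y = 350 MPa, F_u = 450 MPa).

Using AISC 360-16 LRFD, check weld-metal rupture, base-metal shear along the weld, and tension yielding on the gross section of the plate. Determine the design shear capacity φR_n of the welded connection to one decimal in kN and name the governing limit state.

Weld metal: throat = 0.707×12 = 8.484 mm, L = 2×193 = 386 mm. φR_n = 0.75 × 0.6 × 480 × 8.484 × 386 = 707.4 kN.
Base metal shear (8 mm plate): yield φR_n = 1.0×0.6×350×8×386 = 648.5 kN; rupture φR_n = 0.75×0.6×450×8×386 = 625.3 kN; take 625.3 kN (rupture).
Tension yield (gross): A_g = 159×8 = 1272 mm². φR_n = 0.90 × 350 × 1272 = 400.7 kN.
Governing: min(707.4, 625.3, 400.7) = 400.7 kN → gross-section yield.

400.7 kN (gross-section yield governs)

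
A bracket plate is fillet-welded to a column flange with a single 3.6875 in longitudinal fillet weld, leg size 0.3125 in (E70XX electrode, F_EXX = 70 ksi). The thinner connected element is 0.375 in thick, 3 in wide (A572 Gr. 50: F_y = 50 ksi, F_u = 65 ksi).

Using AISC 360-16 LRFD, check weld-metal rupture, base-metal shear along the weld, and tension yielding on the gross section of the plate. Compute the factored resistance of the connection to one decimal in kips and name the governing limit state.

Weld metal: throat = 0.707×0.3125 = 0.22094 in, L = 3.6875 in. φR_n = 0.75 × 0.6 × 70 × 0.22094 × 3.6875 = 25.7 kips.
Base metal shear (0.375 in plate): yield φR_n = 1.0×0.6×50×0.375×3.6875 = 41.5 kips; rupture φR_n = 0.75×0.6×65×0.375×3.6875 = 40.4 kips; take 40.4 kips (rupture).
Tension yield (gross): A_g = 3×0.375 = 1.125 in². φR_n = 0.90 × 50 × 1.125 = 50.6 kips.
Governing: min(25.7, 40.4, 50.6) = 25.7 kips → weld metal.

25.7 kips (weld metal governs)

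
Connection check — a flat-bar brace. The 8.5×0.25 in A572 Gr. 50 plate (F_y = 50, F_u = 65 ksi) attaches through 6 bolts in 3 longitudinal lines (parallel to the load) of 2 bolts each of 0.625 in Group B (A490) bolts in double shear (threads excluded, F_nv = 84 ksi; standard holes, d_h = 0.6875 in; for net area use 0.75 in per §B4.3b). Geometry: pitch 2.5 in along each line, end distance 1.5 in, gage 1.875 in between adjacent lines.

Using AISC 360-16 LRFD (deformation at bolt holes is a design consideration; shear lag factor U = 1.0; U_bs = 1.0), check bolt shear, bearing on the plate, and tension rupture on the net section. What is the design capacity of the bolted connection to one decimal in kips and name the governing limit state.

Bolt shear: A_b = π(0.625)²/4 = 0.3068 in². φR_n = 0.75 × 84 × 0.3068 × 6 × 2 = 231.9 kips.
Bearing (0.25 in plate, F_u = 65 ksi): end bolts L_c = 1.5 − 0.6875/2 = 1.15625, R_n = min(1.2×1.15625×0.25×65, 2.4×0.625×0.25×65) = 22.547 kips/bolt; interior L_c = 2.5 − 0.6875 = 1.8125, R_n = 24.375 kips/bolt. φR_n = 0.75 × (3×22.547 + 3×24.375) = 105.6 kips.
Tension rupture (net): A_n = (8.5 − 3×0.75)×0.25 = 1.5625 in² (U = 1.0, A_e = A_n). φR_n = 0.75 × 65 × 1.5625 = 76.2 kips.
Governing: min(231.9, 105.6, 76.2) = 76.2 kips → net-section rupture.

76.2 kips (net-section rupture governs)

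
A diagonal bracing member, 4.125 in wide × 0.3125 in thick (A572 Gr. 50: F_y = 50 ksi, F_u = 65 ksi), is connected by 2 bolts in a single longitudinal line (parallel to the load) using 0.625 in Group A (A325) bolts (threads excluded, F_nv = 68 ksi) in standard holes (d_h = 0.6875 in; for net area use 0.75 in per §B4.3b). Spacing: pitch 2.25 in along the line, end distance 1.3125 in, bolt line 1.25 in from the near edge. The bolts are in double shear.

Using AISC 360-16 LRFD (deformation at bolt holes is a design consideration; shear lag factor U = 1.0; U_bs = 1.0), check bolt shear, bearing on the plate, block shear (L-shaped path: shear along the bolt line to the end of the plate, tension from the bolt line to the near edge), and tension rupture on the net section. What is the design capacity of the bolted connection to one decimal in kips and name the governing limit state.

35.6 kips (block shear governs)

Bolt shear: A_b = π(0.625)²/4 = 0.3068 in². φR_n = 0.75 × 68 × 0.3068 × 2 × 2 = 62.6 kips.
Bearing (0.3125 in plate, F_u = 65 ksi): end bolts L_c = 1.3125 − 0.6875/2 = 0.96875, R_n = min(1.2×0.96875×0.3125×65, 2.4×0.625×0.3125×65) = 23.613 kips/bolt; interior L_c = 2.25 − 0.6875 = 1.5625, R_n = 30.469 kips/bolt. φR_n = 0.75 × (1×23.613 + 1×30.469) = 40.6 kips.
Block shear: shear path 1×[1.3125+1×2.25] = 1×3.5625 in, A_gv = 1.1133, A_nv = 1×(3.5625 − 1.5×0.75)×0.3125 = 0.76172 in²; tension to near edge: (1.25 − 0.5×0.75)×0.3125 = 0.27344 in². R_n = min(0.6×65×0.76172, 0.6×50×1.1133) + 1.0×65×0.27344 = min(29.707, 33.399) + 17.774 = 47.481 kips. φR_n = 0.75 × 47.481 = 35.6 kips.
Tension rupture (net): A_n = (4.125 − 1×0.75)×0.3125 = 1.0547 in² (U = 1.0, A_e = A_n). φR_n = 0.75 × 65 × 1.0547 = 51.4 kips.
Governing: min(62.6, 40.6, 35.6, 51.4) = 35.6 kips → block shear.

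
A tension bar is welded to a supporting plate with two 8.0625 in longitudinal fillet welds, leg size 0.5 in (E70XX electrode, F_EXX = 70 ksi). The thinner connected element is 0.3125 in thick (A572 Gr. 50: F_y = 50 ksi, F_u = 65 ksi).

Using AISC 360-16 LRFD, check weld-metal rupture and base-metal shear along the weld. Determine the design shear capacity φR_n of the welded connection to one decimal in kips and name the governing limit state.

147.4 kips (base-metal shear governs)

Weld metal: throat = 0.707×0.5 = 0.3535 in, L = 2×8.0625 = 16.125 in. φR_n = 0.75 × 0.6 × 70 × 0.3535 × 16.125 = 179.6 kips.
Base metal shear (0.3125 in plate): yield φR_n = 1.0×0.6×50×0.3125×16.125 = 151.2 kips; rupture φR_n = 0.75×0.6×65×0.3125×16.125 = 147.4 kips; take 147.4 kips (rupture).
Governing: min(179.6, 147.4) = 147.4 kips → base-metal shear.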